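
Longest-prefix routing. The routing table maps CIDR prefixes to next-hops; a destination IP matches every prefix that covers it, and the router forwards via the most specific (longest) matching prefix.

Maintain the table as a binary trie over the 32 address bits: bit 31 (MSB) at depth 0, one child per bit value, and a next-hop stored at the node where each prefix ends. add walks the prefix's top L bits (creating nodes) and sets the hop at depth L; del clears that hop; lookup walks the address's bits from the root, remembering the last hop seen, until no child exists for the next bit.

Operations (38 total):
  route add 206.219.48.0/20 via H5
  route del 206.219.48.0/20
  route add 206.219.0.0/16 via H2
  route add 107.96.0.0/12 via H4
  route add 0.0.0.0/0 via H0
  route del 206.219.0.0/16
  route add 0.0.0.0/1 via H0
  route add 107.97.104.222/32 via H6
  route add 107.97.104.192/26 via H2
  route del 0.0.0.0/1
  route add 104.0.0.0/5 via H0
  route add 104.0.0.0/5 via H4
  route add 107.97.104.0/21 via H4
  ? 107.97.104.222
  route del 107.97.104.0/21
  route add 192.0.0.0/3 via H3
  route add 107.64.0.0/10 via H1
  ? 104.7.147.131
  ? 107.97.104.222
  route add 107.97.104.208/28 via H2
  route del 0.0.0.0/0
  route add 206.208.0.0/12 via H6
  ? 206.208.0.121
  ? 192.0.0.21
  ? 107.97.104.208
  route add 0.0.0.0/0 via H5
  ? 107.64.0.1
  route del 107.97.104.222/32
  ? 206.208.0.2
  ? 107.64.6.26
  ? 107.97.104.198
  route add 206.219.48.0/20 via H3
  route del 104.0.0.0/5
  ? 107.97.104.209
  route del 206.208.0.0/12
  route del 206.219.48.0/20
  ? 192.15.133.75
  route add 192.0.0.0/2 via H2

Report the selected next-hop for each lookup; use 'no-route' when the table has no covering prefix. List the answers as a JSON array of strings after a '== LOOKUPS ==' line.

Apply in order:
  add 206.219.48.0/20 -> H5 at depth 20
  del 206.219.48.0/20 (clear depth 20)
  add 206.219.0.0/16 -> H2 at depth 16
  add 107.96.0.0/12 -> H4 at depth 12
  add 0.0.0.0/0 -> H0 at depth 0
  del 206.219.0.0/16 (clear depth 16)
  add 0.0.0.0/1 -> H0 at depth 1
  add 107.97.104.222/32 -> H6 at depth 32
  add 107.97.104.192/26 -> H2 at depth 26
  del 0.0.0.0/1 (clear depth 1)
  add 104.0.0.0/5 -> H0 at depth 5
  add 104.0.0.0/5 -> H4 at depth 5
  add 107.97.104.0/21 -> H4 at depth 21
  lookup 107.97.104.222: bits 01101011011000010110100011011110 walk d0:H0→d1:-→d2:-→d3:-→d4:-→d5:H4→d6:-→d7:-→d8:-→d9:-→d10:-→d11:-→d12:H4→d13:-→d14:-→d15:-→d16:-→d17:-→d18:-→d19:-→d20:-→d21:H4→d22:-→d23:-→d24:-→d25:-→d26:H2→d27:-→d28:-→d29:-→d30:-→d31:-→d32:H6 -> H6
  del 107.97.104.0/21 (clear depth 21)
  add 192.0.0.0/3 -> H3 at depth 3
  add 107.64.0.0/10 -> H1 at depth 10
  lookup 104.7.147.131: bits 011010 walk d0:H0→d1:-→d2:-→d3:-→d4:-→d5:H4→d6:- -> H4
  lookup 107.97.104.222: bits 01101011011000010110100011011110 walk d0:H0→d1:-→d2:-→d3:-→d4:-→d5:H4→d6:-→d7:-→d8:-→d9:-→d10:H1→d11:-→d12:H4→d13:-→d14:-→d15:-→d16:-→d17:-→d18:-→d19:-→d20:-→d21:-→d22:-→d23:-→d24:-→d25:-→d26:H2→d27:-→d28:-→d29:-→d30:-→d31:-→d32:H6 -> H6
  add 107.97.104.208/28 -> H2 at depth 28
  del 0.0.0.0/0 (clear depth 0)
  add 206.208.0.0/12 -> H6 at depth 12
  lookup 206.208.0.121: bits 110011101101 walk d0:-→d1:-→d2:-→d3:H3→d4:-→d5:-→d6:-→d7:-→d8:-→d9:-→d10:-→d11:-→d12:H6 -> H6
  lookup 192.0.0.21: bits 1100 walk d0:-→d1:-→d2:-→d3:H3→d4:- -> H3
  lookup 107.97.104.208: bits 0110101101100001011010001101 walk d0:-→d1:-→d2:-→d3:-→d4:-→d5:H4→d6:-→d7:-→d8:-→d9:-→d10:H1→d11:-→d12:H4→d13:-→d14:-→d15:-→d16:-→d17:-→d18:-→d19:-→d20:-→d21:-→d22:-→d23:-→d24:-→d25:-→d26:H2→d27:-→d28:H2 -> H2
  add 0.0.0.0/0 -> H5 at depth 0
  lookup 107.64.0.1: bits 0110101101 walk d0:H5→d1:-→d2:-→d3:-→d4:-→d5:H4→d6:-→d7:-→d8:-→d9:-→d10:H1 -> H1
  del 107.97.104.222/32 (clear depth 32)
  lookup 206.208.0.2: bits 110011101101 walk d0:H5→d1:-→d2:-→d3:H3→d4:-→d5:-→d6:-→d7:-→d8:-→d9:-→d10:-→d11:-→d12:H6 -> H6
  lookup 107.64.6.26: bits 0110101101 walk d0:H5→d1:-→d2:-→d3:-→d4:-→d5:H4→d6:-→d7:-→d8:-→d9:-→d10:H1 -> H1
  lookup 107.97.104.198: bits 011010110110000101101000110 walk d0:H5→d1:-→d2:-→d3:-→d4:-→d5:H4→d6:-→d7:-→d8:-→d9:-→d10:H1→d11:-→d12:H4→d13:-→d14:-→d15:-→d16:-→d17:-→d18:-→d19:-→d20:-→d21:-→d22:-→d23:-→d24:-→d25:-→d26:H2→d27:- -> H2
  add 206.219.48.0/20 -> H3 at depth 20
  del 104.0.0.0/5 (clear depth 5)
  lookup 107.97.104.209: bits 0110101101100001011010001101 walk d0:H5→d1:-→d2:-→d3:-→d4:-→d5:-→d6:-→d7:-→d8:-→d9:-→d10:H1→d11:-→d12:H4→d13:-→d14:-→d15:-→d16:-→d17:-→d18:-→d19:-→d20:-→d21:-→d22:-→d23:-→d24:-→d25:-→d26:H2→d27:-→d28:H2 -> H2
  del 206.208.0.0/12 (clear depth 12)
  del 206.219.48.0/20 (clear depth 20)
  lookup 192.15.133.75: bits 1100 walk d0:H5→d1:-→d2:-→d3:H3→d4:- -> H3
  add 192.0.0.0/2 -> H2 at depth 2

== LOOKUPS ==
["H6","H4","H6","H6","H3","H2","H1","H6","H1","H2","H2","H3"]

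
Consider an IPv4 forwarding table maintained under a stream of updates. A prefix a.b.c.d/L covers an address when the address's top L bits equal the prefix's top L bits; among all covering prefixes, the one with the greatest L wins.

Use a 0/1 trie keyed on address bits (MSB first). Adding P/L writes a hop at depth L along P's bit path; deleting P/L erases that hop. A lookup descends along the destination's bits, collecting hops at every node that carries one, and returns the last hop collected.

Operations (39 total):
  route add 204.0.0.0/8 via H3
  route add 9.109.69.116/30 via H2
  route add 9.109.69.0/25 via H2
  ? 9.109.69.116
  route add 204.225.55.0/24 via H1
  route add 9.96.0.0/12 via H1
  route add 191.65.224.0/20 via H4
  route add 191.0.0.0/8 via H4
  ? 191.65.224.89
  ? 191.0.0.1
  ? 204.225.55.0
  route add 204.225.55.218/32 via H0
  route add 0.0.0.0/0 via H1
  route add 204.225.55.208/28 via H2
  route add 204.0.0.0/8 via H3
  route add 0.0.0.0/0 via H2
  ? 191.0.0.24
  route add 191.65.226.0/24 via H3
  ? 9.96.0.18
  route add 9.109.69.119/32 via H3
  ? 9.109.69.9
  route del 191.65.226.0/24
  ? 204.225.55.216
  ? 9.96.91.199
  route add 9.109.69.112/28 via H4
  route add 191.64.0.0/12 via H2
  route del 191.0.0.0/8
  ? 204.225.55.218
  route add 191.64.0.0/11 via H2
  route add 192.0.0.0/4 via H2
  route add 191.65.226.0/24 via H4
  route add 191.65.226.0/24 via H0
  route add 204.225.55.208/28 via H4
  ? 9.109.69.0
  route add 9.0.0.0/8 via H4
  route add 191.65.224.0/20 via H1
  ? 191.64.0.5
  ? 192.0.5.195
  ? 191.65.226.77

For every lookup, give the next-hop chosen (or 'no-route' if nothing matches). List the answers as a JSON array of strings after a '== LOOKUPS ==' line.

Trace:
  add 204.0.0.0/8 -> H3 at depth 8
  add 9.109.69.116/30 -> H2 at depth 30
  add 9.109.69.0/25 -> H2 at depth 25
  Q 9.109.69.116: descend 000010010110110101000101011101 ; hops seen [H2,H2] ; pick H2
  add 204.225.55.0/24 -> H1 at depth 24
  add 9.96.0.0/12 -> H1 at depth 12
  add 191.65.224.0/20 -> H4 at depth 20
  add 191.0.0.0/8 -> H4 at depth 8
  Q 191.65.224.89: descend 10111111010000011110 ; hops seen [H4,H4] ; pick H4
  Q 191.0.0.1: descend 101111110 ; hops seen [H4] ; pick H4
  Q 204.225.55.0: descend 110011001110000100110111 ; hops seen [H3,H1] ; pick H1
  add 204.225.55.218/32 -> H0 at depth 32
  add 0.0.0.0/0 -> H1 at depth 0
  add 204.225.55.208/28 -> H2 at depth 28
  add 204.0.0.0/8 -> H3 at depth 8
  add 0.0.0.0/0 -> H2 at depth 0
  Q 191.0.0.24: descend 101111110 ; hops seen [H2,H4] ; pick H4
  add 191.65.226.0/24 -> H3 at depth 24
  Q 9.96.0.18: descend 000010010110 ; hops seen [H2,H1] ; pick H1
  add 9.109.69.119/32 -> H3 at depth 32
  Q 9.109.69.9: descend 0000100101101101010001010 ; hops seen [H2,H1,H2] ; pick H2
  - 191.65.226.0/24 clear@24
  Q 204.225.55.216: descend 110011001110000100110111110110 ; hops seen [H2,H3,H1,H2] ; pick H2
  Q 9.96.91.199: descend 000010010110 ; hops seen [H2,H1] ; pick H1
  add 9.109.69.112/28 -> H4 at depth 28
  add 191.64.0.0/12 -> H2 at depth 12
  - 191.0.0.0/8 clear@8
  Q 204.225.55.218: descend 11001100111000010011011111011010 ; hops seen [H2,H3,H1,H2,H0] ; pick H0
  add 191.64.0.0/11 -> H2 at depth 11
  add 192.0.0.0/4 -> H2 at depth 4
  add 191.65.226.0/24 -> H4 at depth 24
  add 191.65.226.0/24 -> H0 at depth 24
  add 204.225.55.208/28 -> H4 at depth 28
  Q 9.109.69.0: descend 0000100101101101010001010 ; hops seen [H2,H1,H2] ; pick H2
  add 9.0.0.0/8 -> H4 at depth 8
  add 191.65.224.0/20 -> H1 at depth 20
  Q 191.64.0.5: descend 101111110100000 ; hops seen [H2,H2,H2] ; pick H2
  Q 192.0.5.195: descend 1100 ; hops seen [H2,H2] ; pick H2
  Q 191.65.226.77: descend 101111110100000111100010 ; hops seen [H2,H2,H2,H1,H0] ; pick H0

== LOOKUPS ==
["H2","H4","H4","H1","H4","H1","H2","H2","H1","H0","H2","H2","H2","H0"]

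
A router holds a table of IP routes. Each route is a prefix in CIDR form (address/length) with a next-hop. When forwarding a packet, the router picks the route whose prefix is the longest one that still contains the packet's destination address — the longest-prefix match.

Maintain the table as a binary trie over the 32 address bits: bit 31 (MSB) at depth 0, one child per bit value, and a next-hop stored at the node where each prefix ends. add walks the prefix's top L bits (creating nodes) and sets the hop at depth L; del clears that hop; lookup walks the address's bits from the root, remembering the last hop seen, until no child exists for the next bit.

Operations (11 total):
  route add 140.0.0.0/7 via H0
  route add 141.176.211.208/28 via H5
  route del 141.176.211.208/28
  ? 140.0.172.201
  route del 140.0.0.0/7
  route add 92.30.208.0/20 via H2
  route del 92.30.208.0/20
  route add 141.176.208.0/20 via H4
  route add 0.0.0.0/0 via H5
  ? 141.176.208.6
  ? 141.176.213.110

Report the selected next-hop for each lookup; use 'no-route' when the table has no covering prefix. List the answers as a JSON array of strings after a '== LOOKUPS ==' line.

Apply in order:
  + 140.0.0.0/7 (H0) depth=7
  + 141.176.211.208/28 (H5) depth=28
  - 141.176.211.208/28 clear@28
  ? 140.0.172.201  path d0:-→d1:-→d2:-→d3:-→d4:-→d5:-→d6:-→d7:H0  best=H0
  - 140.0.0.0/7 clear@7
  + 92.30.208.0/20 (H2) depth=20
  - 92.30.208.0/20 clear@20
  + 141.176.208.0/20 (H4) depth=20
  + 0.0.0.0/0 (H5) depth=0
  ? 141.176.208.6  path d0:H5→d1:-→d2:-→d3:-→d4:-→d5:-→d6:-→d7:-→d8:-→d9:-→d10:-→d11:-→d12:-→d13:-→d14:-→d15:-→d16:-→d17:-→d18:-→d19:-→d20:H4→d21:-→d22:-  best=H4
  ? 141.176.213.110  path d0:H5→d1:-→d2:-→d3:-→d4:-→d5:-→d6:-→d7:-→d8:-→d9:-→d10:-→d11:-→d12:-→d13:-→d14:-→d15:-→d16:-→d17:-→d18:-→d19:-→d20:H4→d21:-  best=H4

== LOOKUPS ==
["H0","H4","H4"]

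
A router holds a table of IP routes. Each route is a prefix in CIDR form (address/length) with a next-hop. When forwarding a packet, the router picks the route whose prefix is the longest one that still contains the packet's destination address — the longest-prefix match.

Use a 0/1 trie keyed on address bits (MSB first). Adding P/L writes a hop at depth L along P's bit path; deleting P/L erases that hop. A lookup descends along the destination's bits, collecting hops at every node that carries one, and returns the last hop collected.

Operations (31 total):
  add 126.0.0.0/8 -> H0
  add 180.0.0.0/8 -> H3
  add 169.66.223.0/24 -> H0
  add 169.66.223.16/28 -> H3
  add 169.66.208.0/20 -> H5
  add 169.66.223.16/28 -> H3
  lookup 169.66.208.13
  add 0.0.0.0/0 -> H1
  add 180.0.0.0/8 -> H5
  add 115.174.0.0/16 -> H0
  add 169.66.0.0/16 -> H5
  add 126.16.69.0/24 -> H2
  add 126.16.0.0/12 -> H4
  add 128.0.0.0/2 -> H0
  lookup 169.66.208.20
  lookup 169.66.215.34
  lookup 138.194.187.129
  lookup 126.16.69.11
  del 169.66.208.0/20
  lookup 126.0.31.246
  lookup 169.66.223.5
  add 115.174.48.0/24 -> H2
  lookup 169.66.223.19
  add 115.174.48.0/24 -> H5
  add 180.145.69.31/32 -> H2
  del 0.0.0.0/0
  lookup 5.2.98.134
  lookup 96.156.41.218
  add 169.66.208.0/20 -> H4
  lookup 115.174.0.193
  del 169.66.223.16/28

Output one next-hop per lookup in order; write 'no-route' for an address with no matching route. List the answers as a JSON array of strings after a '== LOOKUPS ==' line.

Apply in order:
  + 126.0.0.0/8 (H0) depth=8
  + 180.0.0.0/8 (H3) depth=8
  + 169.66.223.0/24 (H0) depth=24
  + 169.66.223.16/28 (H3) depth=28
  + 169.66.208.0/20 (H5) depth=20
  + 169.66.223.16/28 (H3) depth=28
  lookup 169.66.208.13: bits 10101001010000101101 walk d0:-→d1:-→d2:-→d3:-→d4:-→d5:-→d6:-→d7:-→d8:-→d9:-→d10:-→d11:-→d12:-→d13:-→d14:-→d15:-→d16:-→d17:-→d18:-→d19:-→d20:H5 -> H5
  + 0.0.0.0/0 (H1) depth=0
  + 180.0.0.0/8 (H5) depth=8
  + 115.174.0.0/16 (H0) depth=16
  + 169.66.0.0/16 (H5) depth=16
  + 126.16.69.0/24 (H2) depth=24
  + 126.16.0.0/12 (H4) depth=12
  + 128.0.0.0/2 (H0) depth=2
  lookup 169.66.208.20: bits 10101001010000101101 walk d0:H1→d1:-→d2:H0→d3:-→d4:-→d5:-→d6:-→d7:-→d8:-→d9:-→d10:-→d11:-→d12:-→d13:-→d14:-→d15:-→d16:H5→d17:-→d18:-→d19:-→d20:H5 -> H5
  lookup 169.66.215.34: bits 10101001010000101101 walk d0:H1→d1:-→d2:H0→d3:-→d4:-→d5:-→d6:-→d7:-→d8:-→d9:-→d10:-→d11:-→d12:-→d13:-→d14:-→d15:-→d16:H5→d17:-→d18:-→d19:-→d20:H5 -> H5
  lookup 138.194.187.129: bits 10 walk d0:H1→d1:-→d2:H0 -> H0
  lookup 126.16.69.11: bits 011111100001000001000101 walk d0:H1→d1:-→d2:-→d3:-→d4:-→d5:-→d6:-→d7:-→d8:H0→d9:-→d10:-→d11:-→d12:H4→d13:-→d14:-→d15:-→d16:-→d17:-→d18:-→d19:-→d20:-→d21:-→d22:-→d23:-→d24:H2 -> H2
  del 169.66.208.0/20 (clear depth 20)
  lookup 126.0.31.246: bits 01111110000 walk d0:H1→d1:-→d2:-→d3:-→d4:-→d5:-→d6:-→d7:-→d8:H0→d9:-→d10:-→d11:- -> H0
  lookup 169.66.223.5: bits 101010010100001011011111000 walk d0:H1→d1:-→d2:H0→d3:-→d4:-→d5:-→d6:-→d7:-→d8:-→d9:-→d10:-→d11:-→d12:-→d13:-→d14:-→d15:-→d16:H5→d17:-→d18:-→d19:-→d20:-→d21:-→d22:-→d23:-→d24:H0→d25:-→d26:-→d27:- -> H0
  + 115.174.48.0/24 (H2) depth=24
  lookup 169.66.223.19: bits 1010100101000010110111110001 walk d0:H1→d1:-→d2:H0→d3:-→d4:-→d5:-→d6:-→d7:-→d8:-→d9:-→d10:-→d11:-→d12:-→d13:-→d14:-→d15:-→d16:H5→d17:-→d18:-→d19:-→d20:-→d21:-→d22:-→d23:-→d24:H0→d25:-→d26:-→d27:-→d28:H3 -> H3
  + 115.174.48.0/24 (H5) depth=24
  + 180.145.69.31/32 (H2) depth=32
  del 0.0.0.0/0 (clear depth 0)
  lookup 5.2.98.134: bits 0 walk d0:-→d1:- -> no-route
  lookup 96.156.41.218: bits 011 walk d0:-→d1:-→d2:-→d3:- -> no-route
  + 169.66.208.0/20 (H4) depth=20
  lookup 115.174.0.193: bits 011100111010111000 walk d0:-→d1:-→d2:-→d3:-→d4:-→d5:-→d6:-→d7:-→d8:-→d9:-→d10:-→d11:-→d12:-→d13:-→d14:-→d15:-→d16:H0→d17:-→d18:- -> H0
  del 169.66.223.16/28 (clear depth 28)

== LOOKUPS ==
["H5","H5","H5","H0","H2","H0","H0","H3","no-route","no-route","H0"]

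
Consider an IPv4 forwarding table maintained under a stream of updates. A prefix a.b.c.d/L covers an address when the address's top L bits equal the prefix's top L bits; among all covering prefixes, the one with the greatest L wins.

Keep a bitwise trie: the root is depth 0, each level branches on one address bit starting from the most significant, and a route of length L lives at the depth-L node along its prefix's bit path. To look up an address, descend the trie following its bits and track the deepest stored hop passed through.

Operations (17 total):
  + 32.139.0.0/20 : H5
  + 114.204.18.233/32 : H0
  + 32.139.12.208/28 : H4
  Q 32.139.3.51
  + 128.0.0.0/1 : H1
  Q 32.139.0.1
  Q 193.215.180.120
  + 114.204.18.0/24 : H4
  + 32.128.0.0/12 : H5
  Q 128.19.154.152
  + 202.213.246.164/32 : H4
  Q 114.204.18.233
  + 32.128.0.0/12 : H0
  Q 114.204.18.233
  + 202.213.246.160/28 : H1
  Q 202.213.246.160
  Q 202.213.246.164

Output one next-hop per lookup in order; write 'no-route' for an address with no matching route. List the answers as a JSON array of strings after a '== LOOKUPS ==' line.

Process each operation:
  + 32.139.0.0/20 (H5) depth=20
  + 114.204.18.233/32 (H0) depth=32
  + 32.139.12.208/28 (H4) depth=28
  Q 32.139.3.51: descend 00100000100010110000 ; hops seen [H5] ; pick H5
  + 128.0.0.0/1 (H1) depth=1
  Q 32.139.0.1: descend 00100000100010110000 ; hops seen [H5] ; pick H5
  Q 193.215.180.120: descend 1 ; hops seen [H1] ; pick H1
  + 114.204.18.0/24 (H4) depth=24
  + 32.128.0.0/12 (H5) depth=12
  Q 128.19.154.152: descend 1 ; hops seen [H1] ; pick H1
  + 202.213.246.164/32 (H4) depth=32
  Q 114.204.18.233: descend 01110010110011000001001011101001 ; hops seen [H4,H0] ; pick H0
  + 32.128.0.0/12 (H0) depth=12
  Q 114.204.18.233: descend 01110010110011000001001011101001 ; hops seen [H4,H0] ; pick H0
  + 202.213.246.160/28 (H1) depth=28
  Q 202.213.246.160: descend 11001010110101011111011010100 ; hops seen [H1,H1] ; pick H1
  Q 202.213.246.164: descend 11001010110101011111011010100100 ; hops seen [H1,H1,H4] ; pick H4

== LOOKUPS ==
["H5","H5","H1","H1","H0","H0","H1","H4"]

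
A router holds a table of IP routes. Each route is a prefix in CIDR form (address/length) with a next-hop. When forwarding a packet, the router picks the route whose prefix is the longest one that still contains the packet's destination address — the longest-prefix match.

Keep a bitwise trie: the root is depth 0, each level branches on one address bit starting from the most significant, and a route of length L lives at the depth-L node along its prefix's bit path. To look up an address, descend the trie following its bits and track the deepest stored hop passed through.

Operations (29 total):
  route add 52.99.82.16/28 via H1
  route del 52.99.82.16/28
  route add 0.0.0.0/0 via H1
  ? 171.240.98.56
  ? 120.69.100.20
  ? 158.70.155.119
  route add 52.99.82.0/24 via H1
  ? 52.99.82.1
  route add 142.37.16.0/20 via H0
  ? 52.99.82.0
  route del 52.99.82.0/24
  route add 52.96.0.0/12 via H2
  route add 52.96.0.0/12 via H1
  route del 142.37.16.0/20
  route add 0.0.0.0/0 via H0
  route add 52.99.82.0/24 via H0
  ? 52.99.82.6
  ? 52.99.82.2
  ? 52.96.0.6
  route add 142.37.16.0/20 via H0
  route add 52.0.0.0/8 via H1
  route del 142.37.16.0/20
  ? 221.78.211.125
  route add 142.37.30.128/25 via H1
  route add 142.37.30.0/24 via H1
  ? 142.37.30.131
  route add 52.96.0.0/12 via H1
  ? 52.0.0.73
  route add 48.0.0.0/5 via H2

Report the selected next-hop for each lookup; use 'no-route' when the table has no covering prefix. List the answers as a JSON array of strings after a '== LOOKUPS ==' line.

Trace:
  + 52.99.82.16/28 (H1) depth=28
  - 52.99.82.16/28 clear@28
  + 0.0.0.0/0 (H1) depth=0
  ? 171.240.98.56  path d0:H1  best=H1
  ? 120.69.100.20  path d0:H1→d1:-  best=H1
  ? 158.70.155.119  path d0:H1  best=H1
  + 52.99.82.0/24 (H1) depth=24
  ? 52.99.82.1  path d0:H1→d1:-→d2:-→d3:-→d4:-→d5:-→d6:-→d7:-→d8:-→d9:-→d10:-→d11:-→d12:-→d13:-→d14:-→d15:-→d16:-→d17:-→d18:-→d19:-→d20:-→d21:-→d22:-→d23:-→d24:H1→d25:-→d26:-→d27:-  best=H1
  + 142.37.16.0/20 (H0) depth=20
  ? 52.99.82.0  path d0:H1→d1:-→d2:-→d3:-→d4:-→d5:-→d6:-→d7:-→d8:-→d9:-→d10:-→d11:-→d12:-→d13:-→d14:-→d15:-→d16:-→d17:-→d18:-→d19:-→d20:-→d21:-→d22:-→d23:-→d24:H1→d25:-→d26:-→d27:-  best=H1
  - 52.99.82.0/24 clear@24
  + 52.96.0.0/12 (H2) depth=12
  + 52.96.0.0/12 (H1) depth=12
  - 142.37.16.0/20 clear@20
  + 0.0.0.0/0 (H0) depth=0
  + 52.99.82.0/24 (H0) depth=24
  ? 52.99.82.6  path d0:H0→d1:-→d2:-→d3:-→d4:-→d5:-→d6:-→d7:-→d8:-→d9:-→d10:-→d11:-→d12:H1→d13:-→d14:-→d15:-→d16:-→d17:-→d18:-→d19:-→d20:-→d21:-→d22:-→d23:-→d24:H0→d25:-→d26:-→d27:-  best=H0
  ? 52.99.82.2  path d0:H0→d1:-→d2:-→d3:-→d4:-→d5:-→d6:-→d7:-→d8:-→d9:-→d10:-→d11:-→d12:H1→d13:-→d14:-→d15:-→d16:-→d17:-→d18:-→d19:-→d20:-→d21:-→d22:-→d23:-→d24:H0→d25:-→d26:-→d27:-  best=H0
  ? 52.96.0.6  path d0:H0→d1:-→d2:-→d3:-→d4:-→d5:-→d6:-→d7:-→d8:-→d9:-→d10:-→d11:-→d12:H1→d13:-→d14:-  best=H1
  + 142.37.16.0/20 (H0) depth=20
  + 52.0.0.0/8 (H1) depth=8
  - 142.37.16.0/20 clear@20
  ? 221.78.211.125  path d0:H0→d1:-  best=H0
  + 142.37.30.128/25 (H1) depth=25
  + 142.37.30.0/24 (H1) depth=24
  ? 142.37.30.131  path d0:H0→d1:-→d2:-→d3:-→d4:-→d5:-→d6:-→d7:-→d8:-→d9:-→d10:-→d11:-→d12:-→d13:-→d14:-→d15:-→d16:-→d17:-→d18:-→d19:-→d20:-→d21:-→d22:-→d23:-→d24:H1→d25:H1  best=H1
  + 52.96.0.0/12 (H1) depth=12
  ? 52.0.0.73  path d0:H0→d1:-→d2:-→d3:-→d4:-→d5:-→d6:-→d7:-→d8:H1→d9:-  best=H1
  + 48.0.0.0/5 (H2) depth=5

== LOOKUPS ==
["H1","H1","H1","H1","H1","H0","H0","H1","H0","H1","H1"]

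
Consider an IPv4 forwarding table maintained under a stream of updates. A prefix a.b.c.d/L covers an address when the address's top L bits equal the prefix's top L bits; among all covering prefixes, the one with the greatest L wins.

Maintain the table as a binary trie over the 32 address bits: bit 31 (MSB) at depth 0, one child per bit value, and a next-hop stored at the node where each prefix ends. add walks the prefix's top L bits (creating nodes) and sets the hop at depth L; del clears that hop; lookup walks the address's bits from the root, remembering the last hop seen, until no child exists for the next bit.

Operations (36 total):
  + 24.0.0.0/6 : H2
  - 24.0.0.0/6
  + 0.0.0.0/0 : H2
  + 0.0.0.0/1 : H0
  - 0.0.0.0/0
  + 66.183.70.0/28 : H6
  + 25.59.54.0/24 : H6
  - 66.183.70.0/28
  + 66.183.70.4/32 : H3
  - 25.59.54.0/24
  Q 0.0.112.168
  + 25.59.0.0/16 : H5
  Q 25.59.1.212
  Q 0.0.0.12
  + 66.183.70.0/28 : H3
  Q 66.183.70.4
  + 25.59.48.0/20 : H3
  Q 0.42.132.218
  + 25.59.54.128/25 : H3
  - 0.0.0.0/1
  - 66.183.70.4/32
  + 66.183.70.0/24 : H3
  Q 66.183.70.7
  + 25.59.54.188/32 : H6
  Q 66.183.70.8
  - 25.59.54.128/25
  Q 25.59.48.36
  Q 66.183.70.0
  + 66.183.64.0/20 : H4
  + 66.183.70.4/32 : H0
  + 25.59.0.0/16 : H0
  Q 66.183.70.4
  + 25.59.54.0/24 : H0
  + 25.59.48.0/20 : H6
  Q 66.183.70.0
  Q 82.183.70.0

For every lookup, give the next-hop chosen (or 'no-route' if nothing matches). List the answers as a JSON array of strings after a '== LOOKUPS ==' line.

Apply in order:
  + 24.0.0.0/6 (H2) depth=6
  - 24.0.0.0/6 clear@6
  + 0.0.0.0/0 (H2) depth=0
  + 0.0.0.0/1 (H0) depth=1
  - 0.0.0.0/0 clear@0
  + 66.183.70.0/28 (H6) depth=28
  + 25.59.54.0/24 (H6) depth=24
  - 66.183.70.0/28 clear@28
  + 66.183.70.4/32 (H3) depth=32
  - 25.59.54.0/24 clear@24
  lookup 0.0.112.168: bits 000 walk d0:-→d1:H0→d2:-→d3:- -> H0
  + 25.59.0.0/16 (H5) depth=16
  lookup 25.59.1.212: bits 000110010011101100 walk d0:-→d1:H0→d2:-→d3:-→d4:-→d5:-→d6:-→d7:-→d8:-→d9:-→d10:-→d11:-→d12:-→d13:-→d14:-→d15:-→d16:H5→d17:-→d18:- -> H5
  lookup 0.0.0.12: bits 000 walk d0:-→d1:H0→d2:-→d3:- -> H0
  + 66.183.70.0/28 (H3) depth=28
  lookup 66.183.70.4: bits 01000010101101110100011000000100 walk d0:-→d1:H0→d2:-→d3:-→d4:-→d5:-→d6:-→d7:-→d8:-→d9:-→d10:-→d11:-→d12:-→d13:-→d14:-→d15:-→d16:-→d17:-→d18:-→d19:-→d20:-→d21:-→d22:-→d23:-→d24:-→d25:-→d26:-→d27:-→d28:H3→d29:-→d30:-→d31:-→d32:H3 -> H3
  + 25.59.48.0/20 (H3) depth=20
  lookup 0.42.132.218: bits 000 walk d0:-→d1:H0→d2:-→d3:- -> H0
  + 25.59.54.128/25 (H3) depth=25
  - 0.0.0.0/1 clear@1
  - 66.183.70.4/32 clear@32
  + 66.183.70.0/24 (H3) depth=24
  lookup 66.183.70.7: bits 010000101011011101000110000001 walk d0:-→d1:-→d2:-→d3:-→d4:-→d5:-→d6:-→d7:-→d8:-→d9:-→d10:-→d11:-→d12:-→d13:-→d14:-→d15:-→d16:-→d17:-→d18:-→d19:-→d20:-→d21:-→d22:-→d23:-→d24:H3→d25:-→d26:-→d27:-→d28:H3→d29:-→d30:- -> H3
  + 25.59.54.188/32 (H6) depth=32
  lookup 66.183.70.8: bits 0100001010110111010001100000 walk d0:-→d1:-→d2:-→d3:-→d4:-→d5:-→d6:-→d7:-→d8:-→d9:-→d10:-→d11:-→d12:-→d13:-→d14:-→d15:-→d16:-→d17:-→d18:-→d19:-→d20:-→d21:-→d22:-→d23:-→d24:H3→d25:-→d26:-→d27:-→d28:H3 -> H3
  - 25.59.54.128/25 clear@25
  lookup 25.59.48.36: bits 000110010011101100110 walk d0:-→d1:-→d2:-→d3:-→d4:-→d5:-→d6:-→d7:-→d8:-→d9:-→d10:-→d11:-→d12:-→d13:-→d14:-→d15:-→d16:H5→d17:-→d18:-→d19:-→d20:H3→d21:- -> H3
  lookup 66.183.70.0: bits 01000010101101110100011000000 walk d0:-→d1:-→d2:-→d3:-→d4:-→d5:-→d6:-→d7:-→d8:-→d9:-→d10:-→d11:-→d12:-→d13:-→d14:-→d15:-→d16:-→d17:-→d18:-→d19:-→d20:-→d21:-→d22:-→d23:-→d24:H3→d25:-→d26:-→d27:-→d28:H3→d29:- -> H3
  + 66.183.64.0/20 (H4) depth=20
  + 66.183.70.4/32 (H0) depth=32
  + 25.59.0.0/16 (H0) depth=16
  lookup 66.183.70.4: bits 01000010101101110100011000000100 walk d0:-→d1:-→d2:-→d3:-→d4:-→d5:-→d6:-→d7:-→d8:-→d9:-→d10:-→d11:-→d12:-→d13:-→d14:-→d15:-→d16:-→d17:-→d18:-→d19:-→d20:H4→d21:-→d22:-→d23:-→d24:H3→d25:-→d26:-→d27:-→d28:H3→d29:-→d30:-→d31:-→d32:H0 -> H0
  + 25.59.54.0/24 (H0) depth=24
  + 25.59.48.0/20 (H6) depth=20
  lookup 66.183.70.0: bits 01000010101101110100011000000 walk d0:-→d1:-→d2:-→d3:-→d4:-→d5:-→d6:-→d7:-→d8:-→d9:-→d10:-→d11:-→d12:-→d13:-→d14:-→d15:-→d16:-→d17:-→d18:-→d19:-→d20:H4→d21:-→d22:-→d23:-→d24:H3→d25:-→d26:-→d27:-→d28:H3→d29:- -> H3
  lookup 82.183.70.0: bits 010 walk d0:-→d1:-→d2:-→d3:- -> no-route

== LOOKUPS ==
["H0","H5","H0","H3","H0","H3","H3","H3","H3","H0","H3","no-route"]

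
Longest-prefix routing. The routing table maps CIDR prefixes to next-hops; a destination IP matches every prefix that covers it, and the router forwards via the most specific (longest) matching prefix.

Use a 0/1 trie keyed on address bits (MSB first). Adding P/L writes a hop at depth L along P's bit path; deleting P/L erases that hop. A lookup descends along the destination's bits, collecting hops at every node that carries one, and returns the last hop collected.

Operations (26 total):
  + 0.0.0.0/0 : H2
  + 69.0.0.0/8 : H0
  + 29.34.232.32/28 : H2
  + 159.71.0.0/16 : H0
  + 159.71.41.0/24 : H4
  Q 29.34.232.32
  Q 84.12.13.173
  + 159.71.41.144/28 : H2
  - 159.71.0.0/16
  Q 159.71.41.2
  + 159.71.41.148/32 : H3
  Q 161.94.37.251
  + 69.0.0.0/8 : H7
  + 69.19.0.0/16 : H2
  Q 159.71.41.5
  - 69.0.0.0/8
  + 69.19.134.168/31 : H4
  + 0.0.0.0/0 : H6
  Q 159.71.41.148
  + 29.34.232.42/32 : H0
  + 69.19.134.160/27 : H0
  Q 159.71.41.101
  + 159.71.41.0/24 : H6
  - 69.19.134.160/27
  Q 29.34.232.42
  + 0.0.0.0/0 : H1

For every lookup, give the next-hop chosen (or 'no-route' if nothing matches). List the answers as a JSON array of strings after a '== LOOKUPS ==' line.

Trace:
  add 0.0.0.0/0 -> H2 at depth 0
  add 69.0.0.0/8 -> H0 at depth 8
  add 29.34.232.32/28 -> H2 at depth 28
  add 159.71.0.0/16 -> H0 at depth 16
  add 159.71.41.0/24 -> H4 at depth 24
  lookup 29.34.232.32: bits 0001110100100010111010000010 walk d0:H2→d1:-→d2:-→d3:-→d4:-→d5:-→d6:-→d7:-→d8:-→d9:-→d10:-→d11:-→d12:-→d13:-→d14:-→d15:-→d16:-→d17:-→d18:-→d19:-→d20:-→d21:-→d22:-→d23:-→d24:-→d25:-→d26:-→d27:-→d28:H2 -> H2
  lookup 84.12.13.173: bits 010 walk d0:H2→d1:-→d2:-→d3:- -> H2
  add 159.71.41.144/28 -> H2 at depth 28
  - 159.71.0.0/16 clear@16
  lookup 159.71.41.2: bits 100111110100011100101001 walk d0:H2→d1:-→d2:-→d3:-→d4:-→d5:-→d6:-→d7:-→d8:-→d9:-→d10:-→d11:-→d12:-→d13:-→d14:-→d15:-→d16:-→d17:-→d18:-→d19:-→d20:-→d21:-→d22:-→d23:-→d24:H4 -> H4
  add 159.71.41.148/32 -> H3 at depth 32
  lookup 161.94.37.251: bits 10 walk d0:H2→d1:-→d2:- -> H2
  add 69.0.0.0/8 -> H7 at depth 8
  add 69.19.0.0/16 -> H2 at depth 16
  lookup 159.71.41.5: bits 100111110100011100101001 walk d0:H2→d1:-→d2:-→d3:-→d4:-→d5:-→d6:-→d7:-→d8:-→d9:-→d10:-→d11:-→d12:-→d13:-→d14:-→d15:-→d16:-→d17:-→d18:-→d19:-→d20:-→d21:-→d22:-→d23:-→d24:H4 -> H4
  - 69.0.0.0/8 clear@8
  add 69.19.134.168/31 -> H4 at depth 31
  add 0.0.0.0/0 -> H6 at depth 0
  lookup 159.71.41.148: bits 10011111010001110010100110010100 walk d0:H6→d1:-→d2:-→d3:-→d4:-→d5:-→d6:-→d7:-→d8:-→d9:-→d10:-→d11:-→d12:-→d13:-→d14:-→d15:-→d16:-→d17:-→d18:-→d19:-→d20:-→d21:-→d22:-→d23:-→d24:H4→d25:-→d26:-→d27:-→d28:H2→d29:-→d30:-→d31:-→d32:H3 -> H3
  add 29.34.232.42/32 -> H0 at depth 32
  add 69.19.134.160/27 -> H0 at depth 27
  lookup 159.71.41.101: bits 100111110100011100101001 walk d0:H6→d1:-→d2:-→d3:-→d4:-→d5:-→d6:-→d7:-→d8:-→d9:-→d10:-→d11:-→d12:-→d13:-→d14:-→d15:-→d16:-→d17:-→d18:-→d19:-→d20:-→d21:-→d22:-→d23:-→d24:H4 -> H4
  add 159.71.41.0/24 -> H6 at depth 24
  - 69.19.134.160/27 clear@27
  lookup 29.34.232.42: bits 00011101001000101110100000101010 walk d0:H6→d1:-→d2:-→d3:-→d4:-→d5:-→d6:-→d7:-→d8:-→d9:-→d10:-→d11:-→d12:-→d13:-→d14:-→d15:-→d16:-→d17:-→d18:-→d19:-→d20:-→d21:-→d22:-→d23:-→d24:-→d25:-→d26:-→d27:-→d28:H2→d29:-→d30:-→d31:-→d32:H0 -> H0
  add 0.0.0.0/0 -> H1 at depth 0

== LOOKUPS ==
["H2","H2","H4","H2","H4","H3","H4","H0"]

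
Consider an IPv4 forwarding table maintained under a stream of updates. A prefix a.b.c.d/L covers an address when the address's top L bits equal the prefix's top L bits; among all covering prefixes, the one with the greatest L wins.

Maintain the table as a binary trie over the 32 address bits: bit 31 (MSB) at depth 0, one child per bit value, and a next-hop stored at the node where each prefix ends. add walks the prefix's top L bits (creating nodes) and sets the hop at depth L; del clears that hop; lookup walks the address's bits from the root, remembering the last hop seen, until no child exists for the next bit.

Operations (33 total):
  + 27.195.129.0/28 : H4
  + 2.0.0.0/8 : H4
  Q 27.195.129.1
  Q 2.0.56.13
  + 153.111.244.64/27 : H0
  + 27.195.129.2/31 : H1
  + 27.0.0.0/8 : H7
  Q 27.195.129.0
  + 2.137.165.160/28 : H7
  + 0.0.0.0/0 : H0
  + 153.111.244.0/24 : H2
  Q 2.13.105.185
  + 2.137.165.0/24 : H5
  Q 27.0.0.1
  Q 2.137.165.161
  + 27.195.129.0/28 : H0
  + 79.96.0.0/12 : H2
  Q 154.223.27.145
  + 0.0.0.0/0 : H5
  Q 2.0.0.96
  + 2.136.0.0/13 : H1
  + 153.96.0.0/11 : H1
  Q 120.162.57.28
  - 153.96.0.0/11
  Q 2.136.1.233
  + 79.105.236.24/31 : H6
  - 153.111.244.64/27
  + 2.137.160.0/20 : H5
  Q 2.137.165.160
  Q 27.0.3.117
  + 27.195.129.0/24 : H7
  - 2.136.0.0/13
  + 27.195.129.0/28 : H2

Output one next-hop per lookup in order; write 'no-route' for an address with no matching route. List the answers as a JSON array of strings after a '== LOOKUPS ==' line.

Trace:
  + 27.195.129.0/28 (H4) depth=28
  + 2.0.0.0/8 (H4) depth=8
  ? 27.195.129.1  path d0:-→d1:-→d2:-→d3:-→d4:-→d5:-→d6:-→d7:-→d8:-→d9:-→d10:-→d11:-→d12:-→d13:-→d14:-→d15:-→d16:-→d17:-→d18:-→d19:-→d20:-→d21:-→d22:-→d23:-→d24:-→d25:-→d26:-→d27:-→d28:H4  best=H4
  ? 2.0.56.13  path d0:-→d1:-→d2:-→d3:-→d4:-→d5:-→d6:-→d7:-→d8:H4  best=H4
  + 153.111.244.64/27 (H0) depth=27
  + 27.195.129.2/31 (H1) depth=31
  + 27.0.0.0/8 (H7) depth=8
  ? 27.195.129.0  path d0:-→d1:-→d2:-→d3:-→d4:-→d5:-→d6:-→d7:-→d8:H7→d9:-→d10:-→d11:-→d12:-→d13:-→d14:-→d15:-→d16:-→d17:-→d18:-→d19:-→d20:-→d21:-→d22:-→d23:-→d24:-→d25:-→d26:-→d27:-→d28:H4→d29:-→d30:-  best=H4
  + 2.137.165.160/28 (H7) depth=28
  + 0.0.0.0/0 (H0) depth=0
  + 153.111.244.0/24 (H2) depth=24
  ? 2.13.105.185  path d0:H0→d1:-→d2:-→d3:-→d4:-→d5:-→d6:-→d7:-→d8:H4  best=H4
  + 2.137.165.0/24 (H5) depth=24
  ? 27.0.0.1  path d0:H0→d1:-→d2:-→d3:-→d4:-→d5:-→d6:-→d7:-→d8:H7  best=H7
  ? 2.137.165.161  path d0:H0→d1:-→d2:-→d3:-→d4:-→d5:-→d6:-→d7:-→d8:H4→d9:-→d10:-→d11:-→d12:-→d13:-→d14:-→d15:-→d16:-→d17:-→d18:-→d19:-→d20:-→d21:-→d22:-→d23:-→d24:H5→d25:-→d26:-→d27:-→d28:H7  best=H7
  + 27.195.129.0/28 (H0) depth=28
  + 79.96.0.0/12 (H2) depth=12
  ? 154.223.27.145  path d0:H0→d1:-→d2:-→d3:-→d4:-→d5:-→d6:-  best=H0
  + 0.0.0.0/0 (H5) depth=0
  ? 2.0.0.96  path d0:H5→d1:-→d2:-→d3:-→d4:-→d5:-→d6:-→d7:-→d8:H4  best=H4
  + 2.136.0.0/13 (H1) depth=13
  + 153.96.0.0/11 (H1) depth=11
  ? 120.162.57.28  path d0:H5→d1:-→d2:-  best=H5
  - 153.96.0.0/11 clear@11
  ? 2.136.1.233  path d0:H5→d1:-→d2:-→d3:-→d4:-→d5:-→d6:-→d7:-→d8:H4→d9:-→d10:-→d11:-→d12:-→d13:H1→d14:-→d15:-  best=H1
  + 79.105.236.24/31 (H6) depth=31
  - 153.111.244.64/27 clear@27
  + 2.137.160.0/20 (H5) depth=20
  ? 2.137.165.160  path d0:H5→d1:-→d2:-→d3:-→d4:-→d5:-→d6:-→d7:-→d8:H4→d9:-→d10:-→d11:-→d12:-→d13:H1→d14:-→d15:-→d16:-→d17:-→d18:-→d19:-→d20:H5→d21:-→d22:-→d23:-→d24:H5→d25:-→d26:-→d27:-→d28:H7  best=H7
  ? 27.0.3.117  path d0:H5→d1:-→d2:-→d3:-→d4:-→d5:-→d6:-→d7:-→d8:H7  best=H7
  + 27.195.129.0/24 (H7) depth=24
  - 2.136.0.0/13 clear@13
  + 27.195.129.0/28 (H2) depth=28

== LOOKUPS ==
["H4","H4","H4","H4","H7","H7","H0","H4","H5","H1","H7","H7"]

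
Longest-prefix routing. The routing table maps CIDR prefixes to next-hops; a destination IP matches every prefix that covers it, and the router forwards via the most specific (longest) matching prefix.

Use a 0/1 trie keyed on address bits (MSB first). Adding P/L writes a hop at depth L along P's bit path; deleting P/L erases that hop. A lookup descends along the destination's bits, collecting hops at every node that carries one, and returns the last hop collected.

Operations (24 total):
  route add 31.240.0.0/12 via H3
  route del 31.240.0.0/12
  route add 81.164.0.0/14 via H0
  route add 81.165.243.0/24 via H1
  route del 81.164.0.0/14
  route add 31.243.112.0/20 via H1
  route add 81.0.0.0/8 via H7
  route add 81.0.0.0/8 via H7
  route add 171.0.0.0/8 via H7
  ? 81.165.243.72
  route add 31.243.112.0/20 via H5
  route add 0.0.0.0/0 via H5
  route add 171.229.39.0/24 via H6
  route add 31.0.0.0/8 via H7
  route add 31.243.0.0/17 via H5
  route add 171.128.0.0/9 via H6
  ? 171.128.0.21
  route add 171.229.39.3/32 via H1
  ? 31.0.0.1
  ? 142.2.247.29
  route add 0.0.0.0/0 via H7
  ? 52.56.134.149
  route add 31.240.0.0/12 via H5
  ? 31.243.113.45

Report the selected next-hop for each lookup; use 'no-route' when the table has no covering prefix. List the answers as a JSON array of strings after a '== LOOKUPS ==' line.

Apply in order:
  add 31.240.0.0/12 -> H3 at depth 12
  - 31.240.0.0/12 clear@12
  add 81.164.0.0/14 -> H0 at depth 14
  add 81.165.243.0/24 -> H1 at depth 24
  - 81.164.0.0/14 clear@14
  add 31.243.112.0/20 -> H1 at depth 20
  add 81.0.0.0/8 -> H7 at depth 8
  add 81.0.0.0/8 -> H7 at depth 8
  add 171.0.0.0/8 -> H7 at depth 8
  ? 81.165.243.72  path d0:-→d1:-→d2:-→d3:-→d4:-→d5:-→d6:-→d7:-→d8:H7→d9:-→d10:-→d11:-→d12:-→d13:-→d14:-→d15:-→d16:-→d17:-→d18:-→d19:-→d20:-→d21:-→d22:-→d23:-→d24:H1  best=H1
  add 31.243.112.0/20 -> H5 at depth 20
  add 0.0.0.0/0 -> H5 at depth 0
  add 171.229.39.0/24 -> H6 at depth 24
  add 31.0.0.0/8 -> H7 at depth 8
  add 31.243.0.0/17 -> H5 at depth 17
  add 171.128.0.0/9 -> H6 at depth 9
  ? 171.128.0.21  path d0:H5→d1:-→d2:-→d3:-→d4:-→d5:-→d6:-→d7:-→d8:H7→d9:H6  best=H6
  add 171.229.39.3/32 -> H1 at depth 32
  ? 31.0.0.1  path d0:H5→d1:-→d2:-→d3:-→d4:-→d5:-→d6:-→d7:-→d8:H7  best=H7
  ? 142.2.247.29  path d0:H5→d1:-→d2:-  best=H5
  add 0.0.0.0/0 -> H7 at depth 0
  ? 52.56.134.149  path d0:H7→d1:-→d2:-  best=H7
  add 31.240.0.0/12 -> H5 at depth 12
  ? 31.243.113.45  path d0:H7→d1:-→d2:-→d3:-→d4:-→d5:-→d6:-→d7:-→d8:H7→d9:-→d10:-→d11:-→d12:H5→d13:-→d14:-→d15:-→d16:-→d17:H5→d18:-→d19:-→d20:H5  best=H5

== LOOKUPS ==
["H1","H6","H7","H5","H7","H5"]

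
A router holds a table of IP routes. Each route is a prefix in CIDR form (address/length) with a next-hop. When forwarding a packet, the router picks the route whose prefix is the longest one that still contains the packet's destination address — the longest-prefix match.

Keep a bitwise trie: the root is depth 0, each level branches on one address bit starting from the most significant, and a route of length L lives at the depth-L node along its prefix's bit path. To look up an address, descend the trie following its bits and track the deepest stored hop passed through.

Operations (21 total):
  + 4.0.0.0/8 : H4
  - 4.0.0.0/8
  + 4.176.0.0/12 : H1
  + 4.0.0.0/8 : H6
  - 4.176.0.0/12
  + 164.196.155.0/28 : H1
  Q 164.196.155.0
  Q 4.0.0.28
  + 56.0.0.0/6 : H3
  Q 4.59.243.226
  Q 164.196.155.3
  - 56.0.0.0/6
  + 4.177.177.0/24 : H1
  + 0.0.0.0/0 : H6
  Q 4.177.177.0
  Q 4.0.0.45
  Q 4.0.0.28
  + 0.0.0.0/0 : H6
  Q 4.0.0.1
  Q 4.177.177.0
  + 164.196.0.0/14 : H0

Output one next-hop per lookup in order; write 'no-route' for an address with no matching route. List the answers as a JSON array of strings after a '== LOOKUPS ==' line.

Trace:
  add 4.0.0.0/8 -> H4 at depth 8
  - 4.0.0.0/8 clear@8
  add 4.176.0.0/12 -> H1 at depth 12
  add 4.0.0.0/8 -> H6 at depth 8
  - 4.176.0.0/12 clear@12
  add 164.196.155.0/28 -> H1 at depth 28
  Q 164.196.155.0: descend 1010010011000100100110110000 ; hops seen [H1] ; pick H1
  Q 4.0.0.28: descend 00000100 ; hops seen [H6] ; pick H6
  add 56.0.0.0/6 -> H3 at depth 6
  Q 4.59.243.226: descend 00000100 ; hops seen [H6] ; pick H6
  Q 164.196.155.3: descend 1010010011000100100110110000 ; hops seen [H1] ; pick H1
  - 56.0.0.0/6 clear@6
  add 4.177.177.0/24 -> H1 at depth 24
  add 0.0.0.0/0 -> H6 at depth 0
  Q 4.177.177.0: descend 000001001011000110110001 ; hops seen [H6,H6,H1] ; pick H1
  Q 4.0.0.45: descend 00000100 ; hops seen [H6,H6] ; pick H6
  Q 4.0.0.28: descend 00000100 ; hops seen [H6,H6] ; pick H6
  add 0.0.0.0/0 -> H6 at depth 0
  Q 4.0.0.1: descend 00000100 ; hops seen [H6,H6] ; pick H6
  Q 4.177.177.0: descend 000001001011000110110001 ; hops seen [H6,H6,H1] ; pick H1
  add 164.196.0.0/14 -> H0 at depth 14

== LOOKUPS ==
["H1","H6","H6","H1","H1","H6","H6","H6","H1"]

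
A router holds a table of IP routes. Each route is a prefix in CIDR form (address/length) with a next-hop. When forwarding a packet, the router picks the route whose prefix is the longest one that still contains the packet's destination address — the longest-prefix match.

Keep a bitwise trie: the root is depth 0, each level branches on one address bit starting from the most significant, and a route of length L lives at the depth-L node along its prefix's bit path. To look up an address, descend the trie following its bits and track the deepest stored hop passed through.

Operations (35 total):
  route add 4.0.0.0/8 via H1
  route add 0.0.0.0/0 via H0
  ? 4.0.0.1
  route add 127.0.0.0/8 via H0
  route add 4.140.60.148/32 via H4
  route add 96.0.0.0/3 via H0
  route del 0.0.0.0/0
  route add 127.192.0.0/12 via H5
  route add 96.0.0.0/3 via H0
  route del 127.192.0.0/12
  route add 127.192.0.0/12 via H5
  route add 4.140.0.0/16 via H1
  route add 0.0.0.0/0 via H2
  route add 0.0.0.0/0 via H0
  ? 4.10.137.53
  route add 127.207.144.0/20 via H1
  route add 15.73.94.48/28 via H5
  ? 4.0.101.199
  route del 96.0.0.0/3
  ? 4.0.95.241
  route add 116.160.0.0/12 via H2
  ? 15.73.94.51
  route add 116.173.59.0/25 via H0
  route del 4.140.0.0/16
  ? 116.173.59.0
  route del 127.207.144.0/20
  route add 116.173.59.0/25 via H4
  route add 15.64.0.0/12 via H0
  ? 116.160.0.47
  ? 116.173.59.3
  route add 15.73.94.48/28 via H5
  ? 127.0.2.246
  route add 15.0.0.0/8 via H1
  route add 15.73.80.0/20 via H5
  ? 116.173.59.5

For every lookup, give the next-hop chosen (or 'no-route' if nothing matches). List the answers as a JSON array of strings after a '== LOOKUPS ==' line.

Process each operation:
  add 4.0.0.0/8 -> H1 at depth 8
  add 0.0.0.0/0 -> H0 at depth 0
  lookup 4.0.0.1: bits 00000100 walk d0:H0→d1:-→d2:-→d3:-→d4:-→d5:-→d6:-→d7:-→d8:H1 -> H1
  add 127.0.0.0/8 -> H0 at depth 8
  add 4.140.60.148/32 -> H4 at depth 32
  add 96.0.0.0/3 -> H0 at depth 3
  del 0.0.0.0/0 (clear depth 0)
  add 127.192.0.0/12 -> H5 at depth 12
  add 96.0.0.0/3 -> H0 at depth 3
  del 127.192.0.0/12 (clear depth 12)
  add 127.192.0.0/12 -> H5 at depth 12
  add 4.140.0.0/16 -> H1 at depth 16
  add 0.0.0.0/0 -> H2 at depth 0
  add 0.0.0.0/0 -> H0 at depth 0
  lookup 4.10.137.53: bits 00000100 walk d0:H0→d1:-→d2:-→d3:-→d4:-→d5:-→d6:-→d7:-→d8:H1 -> H1
  add 127.207.144.0/20 -> H1 at depth 20
  add 15.73.94.48/28 -> H5 at depth 28
  lookup 4.0.101.199: bits 00000100 walk d0:H0→d1:-→d2:-→d3:-→d4:-→d5:-→d6:-→d7:-→d8:H1 -> H1
  del 96.0.0.0/3 (clear depth 3)
  lookup 4.0.95.241: bits 00000100 walk d0:H0→d1:-→d2:-→d3:-→d4:-→d5:-→d6:-→d7:-→d8:H1 -> H1
  add 116.160.0.0/12 -> H2 at depth 12
  lookup 15.73.94.51: bits 0000111101001001010111100011 walk d0:H0→d1:-→d2:-→d3:-→d4:-→d5:-→d6:-→d7:-→d8:-→d9:-→d10:-→d11:-→d12:-→d13:-→d14:-→d15:-→d16:-→d17:-→d18:-→d19:-→d20:-→d21:-→d22:-→d23:-→d24:-→d25:-→d26:-→d27:-→d28:H5 -> H5
  add 116.173.59.0/25 -> H0 at depth 25
  del 4.140.0.0/16 (clear depth 16)
  lookup 116.173.59.0: bits 0111010010101101001110110 walk d0:H0→d1:-→d2:-→d3:-→d4:-→d5:-→d6:-→d7:-→d8:-→d9:-→d10:-→d11:-→d12:H2→d13:-→d14:-→d15:-→d16:-→d17:-→d18:-→d19:-→d20:-→d21:-→d22:-→d23:-→d24:-→d25:H0 -> H0
  del 127.207.144.0/20 (clear depth 20)
  add 116.173.59.0/25 -> H4 at depth 25
  add 15.64.0.0/12 -> H0 at depth 12
  lookup 116.160.0.47: bits 011101001010 walk d0:H0→d1:-→d2:-→d3:-→d4:-→d5:-→d6:-→d7:-→d8:-→d9:-→d10:-→d11:-→d12:H2 -> H2
  lookup 116.173.59.3: bits 0111010010101101001110110 walk d0:H0→d1:-→d2:-→d3:-→d4:-→d5:-→d6:-→d7:-→d8:-→d9:-→d10:-→d11:-→d12:H2→d13:-→d14:-→d15:-→d16:-→d17:-→d18:-→d19:-→d20:-→d21:-→d22:-→d23:-→d24:-→d25:H4 -> H4
  add 15.73.94.48/28 -> H5 at depth 28
  lookup 127.0.2.246: bits 01111111 walk d0:H0→d1:-→d2:-→d3:-→d4:-→d5:-→d6:-→d7:-→d8:H0 -> H0
  add 15.0.0.0/8 -> H1 at depth 8
  add 15.73.80.0/20 -> H5 at depth 20
  lookup 116.173.59.5: bits 0111010010101101001110110 walk d0:H0→d1:-→d2:-→d3:-→d4:-→d5:-→d6:-→d7:-→d8:-→d9:-→d10:-→d11:-→d12:H2→d13:-→d14:-→d15:-→d16:-→d17:-→d18:-→d19:-→d20:-→d21:-→d22:-→d23:-→d24:-→d25:H4 -> H4

== LOOKUPS ==
["H1","H1","H1","H1","H5","H0","H2","H4","H0","H4"]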